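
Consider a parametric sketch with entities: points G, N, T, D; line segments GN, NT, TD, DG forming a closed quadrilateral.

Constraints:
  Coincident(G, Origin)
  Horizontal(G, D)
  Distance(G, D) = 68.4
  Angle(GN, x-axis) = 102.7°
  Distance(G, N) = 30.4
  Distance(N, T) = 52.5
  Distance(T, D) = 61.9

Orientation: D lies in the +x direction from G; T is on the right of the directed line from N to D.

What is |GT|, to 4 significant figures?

22.45

Checks: |NT| = 52.50 ✓; |TD| = 61.90 ✓.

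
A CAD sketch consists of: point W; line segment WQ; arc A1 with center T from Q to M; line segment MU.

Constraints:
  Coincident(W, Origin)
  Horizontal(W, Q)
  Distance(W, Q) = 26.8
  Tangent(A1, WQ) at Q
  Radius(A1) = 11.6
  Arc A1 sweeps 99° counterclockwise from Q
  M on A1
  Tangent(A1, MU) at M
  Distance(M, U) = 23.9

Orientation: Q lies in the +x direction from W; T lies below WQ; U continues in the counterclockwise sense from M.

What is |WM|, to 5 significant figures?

20.380

W is at the origin; W and Q share the same y with |WQ| = 26.8 and Q on the +x side, so Q = (26.800, 0.0000). Since A1 is tangent to WQ there, TQ ⟂ WQ, so T = Q + (0, -11.6) = (26.800, -11.600). On A1, Q sits at bearing 90° from T; a 99° counterclockwise sweep puts M at bearing 189°, so M = T + 11.6·(cos 189°, sin 189°) = (15.343, -13.415). Then |WM| = |M − W| = 20.380.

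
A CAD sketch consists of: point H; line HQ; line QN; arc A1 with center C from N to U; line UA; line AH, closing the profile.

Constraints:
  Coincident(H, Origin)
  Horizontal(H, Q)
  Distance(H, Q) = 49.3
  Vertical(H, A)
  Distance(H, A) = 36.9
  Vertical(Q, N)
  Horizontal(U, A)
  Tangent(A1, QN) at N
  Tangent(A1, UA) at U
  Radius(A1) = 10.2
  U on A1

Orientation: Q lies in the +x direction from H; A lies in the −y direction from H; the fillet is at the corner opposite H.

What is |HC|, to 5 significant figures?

47.347

H and A share the same x with |HA| = 36.9 and A on the −y side, so A = (0.0000, -36.900). The virtual corner opposite H is at (49.300, -36.900). Since A1 is tangent to QN there, CN ⟂ QN and the tangent condition forces CU to be normal to UA, with radius 10.2, so the center C sits 10.2 in from both sides at C = (39.100, -26.700). Then |HC| = |C − H| = 47.347.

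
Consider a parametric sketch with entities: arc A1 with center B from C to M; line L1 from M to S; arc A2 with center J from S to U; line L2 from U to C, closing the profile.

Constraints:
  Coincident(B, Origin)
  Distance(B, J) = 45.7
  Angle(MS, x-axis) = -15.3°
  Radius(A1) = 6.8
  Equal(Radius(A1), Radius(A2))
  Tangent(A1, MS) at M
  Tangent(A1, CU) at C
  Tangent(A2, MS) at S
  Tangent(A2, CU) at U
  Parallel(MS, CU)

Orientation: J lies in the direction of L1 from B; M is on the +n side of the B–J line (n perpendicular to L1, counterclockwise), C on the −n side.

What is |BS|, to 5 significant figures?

46.203

The slot axis is L1's direction at -15.3°, so u = (cos -15.3°, sin -15.3°) = (0.96456, -0.26387) and n = (−sin -15.3°, cos -15.3°) = (0.26387, 0.96456). B is at the origin and J lies 45.7 along u from B, so J = 45.7·u = (44.080, -12.059). Tangency of A1 to both parallel lines with radius 6.8 puts M and C at B ± 6.8·n: M = (1.7943, 6.5590), C = (-1.7943, -6.5590). Equal radii place S and U the same way about J: S = J + 6.8·n = (45.875, -5.5000), U = J − 6.8·n = (42.286, -18.618). Then |BS| = |S − B| = 46.203.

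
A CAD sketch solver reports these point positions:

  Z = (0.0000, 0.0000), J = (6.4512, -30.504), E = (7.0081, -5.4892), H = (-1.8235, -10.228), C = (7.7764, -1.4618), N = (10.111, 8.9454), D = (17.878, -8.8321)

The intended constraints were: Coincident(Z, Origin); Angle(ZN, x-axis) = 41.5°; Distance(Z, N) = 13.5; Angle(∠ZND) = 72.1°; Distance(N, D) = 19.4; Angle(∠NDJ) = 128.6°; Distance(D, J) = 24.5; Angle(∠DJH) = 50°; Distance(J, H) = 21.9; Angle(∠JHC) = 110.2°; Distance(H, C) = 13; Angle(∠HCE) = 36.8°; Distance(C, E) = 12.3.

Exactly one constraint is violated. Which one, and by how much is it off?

Distance(C, E) = 12.3 — off by 8.20.

Z = (0.00, 0.00) ✓; ZN at 41.50° ✓; |ZN| = 13.50 ✓; ∠ZND = 72.10° ✓; |ND| = 19.40 ✓; ∠NDJ = 128.6° ✓; |DJ| = 24.50 ✓; ∠DJH = 50.00° ✓; |JH| = 21.90 ✓; ∠JHC = 110.2° ✓; |HC| = 13.00 ✓; ∠HCE = 36.80° ✓; |CE| = 4.100 ✗.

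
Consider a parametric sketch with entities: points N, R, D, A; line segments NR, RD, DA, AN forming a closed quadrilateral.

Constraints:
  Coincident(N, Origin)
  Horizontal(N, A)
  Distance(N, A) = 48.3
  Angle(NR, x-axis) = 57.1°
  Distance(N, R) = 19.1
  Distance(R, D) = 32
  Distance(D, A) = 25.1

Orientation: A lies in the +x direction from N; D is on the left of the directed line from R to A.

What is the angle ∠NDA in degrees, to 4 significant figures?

75.85°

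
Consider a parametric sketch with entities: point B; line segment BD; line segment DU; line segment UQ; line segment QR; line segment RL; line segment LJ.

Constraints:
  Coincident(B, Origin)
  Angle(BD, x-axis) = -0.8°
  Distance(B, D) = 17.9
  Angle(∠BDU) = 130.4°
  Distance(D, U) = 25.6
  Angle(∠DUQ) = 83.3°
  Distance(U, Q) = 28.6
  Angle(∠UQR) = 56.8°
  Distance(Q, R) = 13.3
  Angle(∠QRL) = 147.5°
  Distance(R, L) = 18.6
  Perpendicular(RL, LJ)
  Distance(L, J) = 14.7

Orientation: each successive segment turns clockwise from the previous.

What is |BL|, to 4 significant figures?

21.38

B is at the origin; BD runs at -0.8° with length 17.9, so D = (17.90, -0.2499). ∠BDU = 130.4° gives DU at -50.40° from the x-axis; with |DU| = 25.6, U = (34.22, -19.98). ∠DUQ = 83.3° gives UQ at -147.1° from the x-axis; with |UQ| = 28.6, Q = (10.20, -35.51). ∠UQR = 56.8° gives QR at 89.70° from the x-axis; with |QR| = 13.3, R = (10.27, -22.21). ∠QRL = 147.5° gives RL at 57.20° from the x-axis; with |RL| = 18.6, L = (20.35, -6.575). Then |BL| = |L − B| = 21.38.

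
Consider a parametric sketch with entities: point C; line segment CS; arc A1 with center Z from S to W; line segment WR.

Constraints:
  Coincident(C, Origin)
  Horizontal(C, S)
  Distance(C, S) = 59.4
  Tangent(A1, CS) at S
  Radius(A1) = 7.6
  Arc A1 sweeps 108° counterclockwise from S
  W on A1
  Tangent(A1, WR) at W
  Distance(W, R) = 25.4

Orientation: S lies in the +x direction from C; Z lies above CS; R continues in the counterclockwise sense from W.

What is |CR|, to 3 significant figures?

68.0

On A1, S sits at bearing -90° from Z; a 108° counterclockwise sweep puts W at bearing 18°, so W = Z + 7.6·(cos 18°, sin 18°) = (66.6, 9.95). The tangent condition forces ZW to be normal to WR, so WR runs along (−sin 18°, cos 18°); with |WR| = 25.4, R = (58.8, 34.1). Then |CR| = |R − C| = 68.0.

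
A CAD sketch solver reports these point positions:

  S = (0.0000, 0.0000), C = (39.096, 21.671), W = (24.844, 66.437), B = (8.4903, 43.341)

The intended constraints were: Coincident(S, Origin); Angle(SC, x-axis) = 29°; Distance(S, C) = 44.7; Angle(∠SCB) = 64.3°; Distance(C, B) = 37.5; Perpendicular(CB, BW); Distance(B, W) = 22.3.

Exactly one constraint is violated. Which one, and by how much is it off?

Distance(B, W) = 22.3 — off by 6.00.

S = (0.00, 0.00) ✓; SC at 29.00° ✓; |SC| = 44.70 ✓; ∠SCB = 64.30° ✓; |CB| = 37.50 ✓; ∠(CB, BW) = 90.00° ✓; |BW| = 28.30 ✗.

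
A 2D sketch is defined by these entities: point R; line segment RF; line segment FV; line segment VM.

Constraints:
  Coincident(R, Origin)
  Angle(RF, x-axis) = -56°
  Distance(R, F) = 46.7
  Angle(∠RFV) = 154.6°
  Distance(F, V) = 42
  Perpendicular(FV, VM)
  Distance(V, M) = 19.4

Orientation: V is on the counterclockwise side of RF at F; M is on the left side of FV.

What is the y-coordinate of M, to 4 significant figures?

-43.40

R is at the origin; RF runs at -56.0° with length 46.7, so F = 46.7·(cos -56.0°, sin -56.0°) = (26.11, -38.72). ∠RFV = 154.6°, so FV runs at -56.0° + (180° − 154.6°) = -30.60° from the x-axis; with |FV| = 42.0, V = F + 42.0·(cos -30.60°, sin -30.60°) = (62.27, -60.10). The perpendicularity gives VM at right angles to FV; with |VM| = 19.4 on the left of FV, M = V + 19.4·(0.5090, 0.8607) = (72.14, -43.40). So M.y = -43.40.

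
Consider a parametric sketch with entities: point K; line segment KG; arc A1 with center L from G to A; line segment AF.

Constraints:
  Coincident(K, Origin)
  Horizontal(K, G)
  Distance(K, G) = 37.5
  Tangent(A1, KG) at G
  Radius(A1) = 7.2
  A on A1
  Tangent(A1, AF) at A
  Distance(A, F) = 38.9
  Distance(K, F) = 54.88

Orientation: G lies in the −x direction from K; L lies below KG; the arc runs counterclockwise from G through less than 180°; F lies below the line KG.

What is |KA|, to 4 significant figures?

45.28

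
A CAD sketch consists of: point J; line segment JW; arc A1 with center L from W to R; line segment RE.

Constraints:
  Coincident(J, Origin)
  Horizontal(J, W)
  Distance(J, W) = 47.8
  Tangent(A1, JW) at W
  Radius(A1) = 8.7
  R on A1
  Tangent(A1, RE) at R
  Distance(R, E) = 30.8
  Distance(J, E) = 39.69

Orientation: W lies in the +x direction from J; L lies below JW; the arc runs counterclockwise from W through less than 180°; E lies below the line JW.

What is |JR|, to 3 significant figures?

40.5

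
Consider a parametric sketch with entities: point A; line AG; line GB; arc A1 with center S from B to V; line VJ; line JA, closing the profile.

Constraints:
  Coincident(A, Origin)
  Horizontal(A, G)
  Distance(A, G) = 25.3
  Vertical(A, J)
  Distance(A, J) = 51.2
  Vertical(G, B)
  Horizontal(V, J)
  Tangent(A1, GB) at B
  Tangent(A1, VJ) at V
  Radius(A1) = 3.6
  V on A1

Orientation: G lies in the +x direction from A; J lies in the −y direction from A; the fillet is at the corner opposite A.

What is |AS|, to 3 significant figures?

52.3

A and J share the same x with |AJ| = 51.2 and J on the −y side, so J = (0.00, -51.2). The virtual corner opposite A is at (25.3, -51.2). Since A1 is tangent to GB there, SB ⟂ GB and tangency of A1 to VJ means the radius SV is perpendicular to VJ, with radius 3.6, so the center S sits 3.6 in from both sides at S = (21.7, -47.6). Then |AS| = |S − A| = 52.3.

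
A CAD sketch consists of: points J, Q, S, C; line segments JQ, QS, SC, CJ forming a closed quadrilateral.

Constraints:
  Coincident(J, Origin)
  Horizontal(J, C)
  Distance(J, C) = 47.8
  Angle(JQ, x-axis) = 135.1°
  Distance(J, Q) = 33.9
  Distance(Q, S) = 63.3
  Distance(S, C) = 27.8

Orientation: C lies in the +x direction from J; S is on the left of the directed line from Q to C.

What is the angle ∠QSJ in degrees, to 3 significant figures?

31.7°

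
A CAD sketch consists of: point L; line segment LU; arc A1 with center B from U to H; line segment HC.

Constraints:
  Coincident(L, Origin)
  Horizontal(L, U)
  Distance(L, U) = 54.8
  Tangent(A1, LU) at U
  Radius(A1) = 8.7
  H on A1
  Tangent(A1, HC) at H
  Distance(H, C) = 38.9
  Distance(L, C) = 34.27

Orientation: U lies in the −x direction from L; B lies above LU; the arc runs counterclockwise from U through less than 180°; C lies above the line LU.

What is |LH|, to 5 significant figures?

49.092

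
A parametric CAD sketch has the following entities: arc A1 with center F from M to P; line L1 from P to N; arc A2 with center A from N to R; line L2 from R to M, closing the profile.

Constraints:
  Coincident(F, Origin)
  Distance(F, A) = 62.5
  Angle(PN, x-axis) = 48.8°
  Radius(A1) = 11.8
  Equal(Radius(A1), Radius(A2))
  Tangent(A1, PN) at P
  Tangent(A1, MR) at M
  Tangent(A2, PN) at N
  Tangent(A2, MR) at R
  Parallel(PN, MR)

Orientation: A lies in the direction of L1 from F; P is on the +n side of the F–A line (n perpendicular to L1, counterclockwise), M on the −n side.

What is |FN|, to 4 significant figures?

63.60

The slot axis is L1's direction at 48.8°, so u = (cos 48.8°, sin 48.8°) = (0.6587, 0.7524) and n = (−sin 48.8°, cos 48.8°) = (-0.7524, 0.6587). F is at the origin and A lies 62.5 along u from F, so A = 62.5·u = (41.17, 47.03). Tangency of A1 to both parallel lines with radius 11.8 puts P and M at F ± 11.8·n: P = (-8.878, 7.773), M = (8.878, -7.773). Equal radii place N and R the same way about A: N = A + 11.8·n = (32.29, 54.80), R = A − 11.8·n = (50.05, 39.25). Then |FN| = |N − F| = 63.60.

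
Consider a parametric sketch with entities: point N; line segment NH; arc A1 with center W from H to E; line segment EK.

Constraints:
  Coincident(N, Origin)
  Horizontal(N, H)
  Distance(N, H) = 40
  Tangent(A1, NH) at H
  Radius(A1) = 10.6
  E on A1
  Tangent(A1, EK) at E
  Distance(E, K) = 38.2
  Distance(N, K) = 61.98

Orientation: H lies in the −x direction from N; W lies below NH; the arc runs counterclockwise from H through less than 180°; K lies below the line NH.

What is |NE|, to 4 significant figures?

51.94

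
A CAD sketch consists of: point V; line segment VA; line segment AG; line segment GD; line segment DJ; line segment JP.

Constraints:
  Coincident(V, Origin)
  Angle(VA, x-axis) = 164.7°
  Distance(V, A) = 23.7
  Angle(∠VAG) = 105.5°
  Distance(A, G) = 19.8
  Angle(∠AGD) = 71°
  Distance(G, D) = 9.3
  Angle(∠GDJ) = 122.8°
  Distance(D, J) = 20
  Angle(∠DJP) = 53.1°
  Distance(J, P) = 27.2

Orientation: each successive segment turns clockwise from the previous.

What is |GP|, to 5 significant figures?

16.431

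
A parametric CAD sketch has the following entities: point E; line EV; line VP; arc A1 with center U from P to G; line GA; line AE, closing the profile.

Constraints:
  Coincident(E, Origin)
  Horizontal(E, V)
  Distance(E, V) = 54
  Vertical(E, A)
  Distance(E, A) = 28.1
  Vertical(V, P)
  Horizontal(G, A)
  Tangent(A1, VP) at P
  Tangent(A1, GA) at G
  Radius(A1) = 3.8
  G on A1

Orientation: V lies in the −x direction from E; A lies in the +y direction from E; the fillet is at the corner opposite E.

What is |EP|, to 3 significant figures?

59.2

The virtual corner opposite E is at (-54.0, 28.1). Tangency of A1 to VP means the radius UP is perpendicular to VP and A1 meets GA tangentially, so UG is at right angles to GA, with radius 3.8, so the center U sits 3.8 in from both sides at U = (-50.2, 24.3). That places the tangent points at P = (-54.0, 24.3) on VP and G = (-50.2, 28.1) on GA. Then |EP| = |P − E| = 59.2.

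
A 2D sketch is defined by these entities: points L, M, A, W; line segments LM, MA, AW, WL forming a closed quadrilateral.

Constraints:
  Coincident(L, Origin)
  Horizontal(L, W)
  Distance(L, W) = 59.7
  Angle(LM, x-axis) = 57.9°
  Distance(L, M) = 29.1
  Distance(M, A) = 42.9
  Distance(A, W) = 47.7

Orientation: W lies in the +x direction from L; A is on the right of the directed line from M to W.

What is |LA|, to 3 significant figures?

24.0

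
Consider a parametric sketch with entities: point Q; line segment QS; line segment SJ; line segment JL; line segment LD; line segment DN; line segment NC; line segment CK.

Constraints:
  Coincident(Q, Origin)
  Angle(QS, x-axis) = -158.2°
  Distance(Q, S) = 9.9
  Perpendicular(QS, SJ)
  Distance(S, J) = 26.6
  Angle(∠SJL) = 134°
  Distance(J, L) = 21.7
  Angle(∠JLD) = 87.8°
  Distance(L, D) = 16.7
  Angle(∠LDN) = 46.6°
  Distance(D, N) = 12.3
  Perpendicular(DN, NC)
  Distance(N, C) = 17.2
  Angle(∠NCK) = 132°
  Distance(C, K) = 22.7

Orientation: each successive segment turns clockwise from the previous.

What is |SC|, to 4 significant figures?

49.09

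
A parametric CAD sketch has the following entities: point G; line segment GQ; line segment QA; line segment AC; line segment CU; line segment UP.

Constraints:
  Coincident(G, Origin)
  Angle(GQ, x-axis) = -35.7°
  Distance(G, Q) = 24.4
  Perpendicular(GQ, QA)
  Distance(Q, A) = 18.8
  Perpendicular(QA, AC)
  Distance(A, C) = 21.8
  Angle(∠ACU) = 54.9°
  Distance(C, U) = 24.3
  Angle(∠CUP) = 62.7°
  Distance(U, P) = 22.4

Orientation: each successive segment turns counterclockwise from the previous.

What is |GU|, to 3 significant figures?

16.6

G is at the origin; GQ runs at -35.7° with length 24.4, so Q = (19.8, -14.2). GQ is perpendicular to QA, so QA runs at 54.3°; with |QA| = 18.8, A = (30.8, 1.03). The perpendicularity gives AC at right angles to QA, so AC runs at 144°; with |AC| = 21.8, C = (13.1, 13.7). ∠ACU = 54.9° gives CU at -90.6° from the x-axis; with |CU| = 24.3, U = (12.8, -10.5). Then |GU| = |U − G| = 16.6.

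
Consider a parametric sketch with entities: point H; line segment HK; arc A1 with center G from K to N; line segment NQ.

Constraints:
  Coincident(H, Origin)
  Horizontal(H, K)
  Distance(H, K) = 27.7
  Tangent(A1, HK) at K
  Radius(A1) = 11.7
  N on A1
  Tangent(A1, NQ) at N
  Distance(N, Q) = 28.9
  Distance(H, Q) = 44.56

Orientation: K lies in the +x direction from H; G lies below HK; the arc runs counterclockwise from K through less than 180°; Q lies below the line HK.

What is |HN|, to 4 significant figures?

20.13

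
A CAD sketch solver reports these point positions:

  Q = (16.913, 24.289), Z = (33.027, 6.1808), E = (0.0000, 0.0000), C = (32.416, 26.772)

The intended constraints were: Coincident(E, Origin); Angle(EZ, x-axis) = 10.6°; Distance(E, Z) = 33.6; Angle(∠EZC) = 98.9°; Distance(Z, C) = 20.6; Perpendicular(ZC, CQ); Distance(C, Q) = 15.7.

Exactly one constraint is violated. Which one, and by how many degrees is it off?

Perpendicular(ZC, CQ) — off by 7.40°.

E = (0.00, 0.00) ✓; EZ at 10.60° ✓; |EZ| = 33.60 ✓; ∠EZC = 98.90° ✓; |ZC| = 20.60 ✓; ∠(ZC, CQ) = 97.40° ✗; |CQ| = 15.70 ✓.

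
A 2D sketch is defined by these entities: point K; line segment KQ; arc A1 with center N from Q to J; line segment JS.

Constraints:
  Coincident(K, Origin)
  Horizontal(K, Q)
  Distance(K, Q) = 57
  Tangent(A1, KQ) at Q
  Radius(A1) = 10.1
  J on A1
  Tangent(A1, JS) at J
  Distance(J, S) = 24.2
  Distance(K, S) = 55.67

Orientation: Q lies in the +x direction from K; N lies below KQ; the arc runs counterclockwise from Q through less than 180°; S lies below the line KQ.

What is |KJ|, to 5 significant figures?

47.828

K is at the origin; KQ is horizontal with |KQ| = 57.0 and Q on the +x side, so Q = (57.000, 0.0000). A1 meets KQ tangentially, so NQ is at right angles to KQ, so N = Q + (0, -10.1) = (57.000, -10.100). Since NJ ⟂ JS (tangency), |NS| = √(10.1² + 24.2²) = 26.223 regardless of where J sits on A1. So S lies on both circle(K, 55.67) and circle(N, 26.223); the below-KQ intersection is S = (44.659, -33.238). J is the foot of the tangent from S: J = (46.945, -9.1458).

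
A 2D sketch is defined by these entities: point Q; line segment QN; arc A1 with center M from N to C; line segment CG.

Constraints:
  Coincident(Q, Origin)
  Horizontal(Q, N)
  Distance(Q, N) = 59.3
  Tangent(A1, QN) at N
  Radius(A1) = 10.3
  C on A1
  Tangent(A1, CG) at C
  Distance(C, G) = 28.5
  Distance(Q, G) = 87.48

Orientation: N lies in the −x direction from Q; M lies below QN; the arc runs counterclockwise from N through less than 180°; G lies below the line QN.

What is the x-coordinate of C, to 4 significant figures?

-68.32

Q is at the origin; QN is horizontal with |QN| = 59.3 and N on the −x side, so N = (-59.30, 0.000). A1 meets QN tangentially, so MN is at right angles to QN, so M = N + (0, -10.3) = (-59.30, -10.30). Since MC ⟂ CG (tangency), |MG| = √(10.3² + 28.5²) = 30.30 regardless of where C sits on A1. So G lies on both circle(Q, 87.48) and circle(M, 30.30); the below-QN intersection is G = (-82.06, -30.30). C is the foot of the tangent from G: C = (-68.32, -5.335).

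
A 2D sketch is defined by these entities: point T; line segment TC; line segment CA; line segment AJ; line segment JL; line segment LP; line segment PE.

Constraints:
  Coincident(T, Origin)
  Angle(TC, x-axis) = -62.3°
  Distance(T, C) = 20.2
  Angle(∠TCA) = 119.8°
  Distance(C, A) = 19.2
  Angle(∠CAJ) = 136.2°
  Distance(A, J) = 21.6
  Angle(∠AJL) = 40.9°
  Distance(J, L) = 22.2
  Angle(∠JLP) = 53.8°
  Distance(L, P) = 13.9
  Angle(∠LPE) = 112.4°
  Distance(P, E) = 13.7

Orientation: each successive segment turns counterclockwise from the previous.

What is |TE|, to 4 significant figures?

45.78

T is at the origin; TC runs at -62.3° with length 20.2, so C = (9.390, -17.88). ∠TCA = 119.8° gives CA at -2.100° from the x-axis; with |CA| = 19.2, A = (28.58, -18.59). ∠CAJ = 136.2° gives AJ at 41.70° from the x-axis; with |AJ| = 21.6, J = (44.70, -4.220). ∠AJL = 40.9° gives JL at -179.2° from the x-axis; with |JL| = 22.2, L = (22.51, -4.529). ∠JLP = 53.8° gives LP at -53.00° from the x-axis; with |LP| = 13.9, P = (30.87, -15.63). ∠LPE = 112.4° gives PE at 14.60° from the x-axis; with |PE| = 13.7, E = (44.13, -12.18). Then |TE| = |E − T| = 45.78.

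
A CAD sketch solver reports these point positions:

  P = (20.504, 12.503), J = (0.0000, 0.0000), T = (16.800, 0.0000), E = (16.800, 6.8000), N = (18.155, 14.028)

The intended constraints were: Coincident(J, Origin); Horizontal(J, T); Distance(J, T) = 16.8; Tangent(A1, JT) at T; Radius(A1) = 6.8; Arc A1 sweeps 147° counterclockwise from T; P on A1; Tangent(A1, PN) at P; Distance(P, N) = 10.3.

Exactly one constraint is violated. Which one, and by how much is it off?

Distance(P, N) = 10.3 — off by 7.50.

J = (0.00, 0.00) ✓; J.y = 0.00, T.y = 0.00 ✓; |JT| = 16.80 ✓; ∠(ET, TJ) = 90.00° ✓; |ET| = 6.800 ✓; bearing(E→P) − bearing(E→T) = 147.0° ✓; |EP| = 6.800 ✓; ∠(EP, PN) = 89.99° ✓; |PN| = 2.801 ✗.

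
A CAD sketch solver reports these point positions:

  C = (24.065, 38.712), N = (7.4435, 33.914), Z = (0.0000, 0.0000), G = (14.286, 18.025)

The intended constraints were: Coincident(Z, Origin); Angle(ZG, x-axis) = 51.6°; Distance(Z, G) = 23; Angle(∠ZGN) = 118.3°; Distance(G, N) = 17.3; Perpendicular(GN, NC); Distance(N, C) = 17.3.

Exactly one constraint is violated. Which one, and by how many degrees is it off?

Perpendicular(GN, NC) — off by 7.20°.

Z = (0.00, 0.00) ✓; ZG at 51.60° ✓; |ZG| = 23.00 ✓; ∠ZGN = 118.3° ✓; |GN| = 17.30 ✓; ∠(GN, NC) = 97.20° ✗; |NC| = 17.30 ✓.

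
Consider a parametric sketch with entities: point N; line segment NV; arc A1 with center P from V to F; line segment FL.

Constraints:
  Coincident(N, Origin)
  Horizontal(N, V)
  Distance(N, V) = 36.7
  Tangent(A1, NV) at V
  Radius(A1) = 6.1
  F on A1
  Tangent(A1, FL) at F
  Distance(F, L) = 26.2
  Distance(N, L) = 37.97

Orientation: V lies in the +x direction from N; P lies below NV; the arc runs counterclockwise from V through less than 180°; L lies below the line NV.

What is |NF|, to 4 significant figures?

31.15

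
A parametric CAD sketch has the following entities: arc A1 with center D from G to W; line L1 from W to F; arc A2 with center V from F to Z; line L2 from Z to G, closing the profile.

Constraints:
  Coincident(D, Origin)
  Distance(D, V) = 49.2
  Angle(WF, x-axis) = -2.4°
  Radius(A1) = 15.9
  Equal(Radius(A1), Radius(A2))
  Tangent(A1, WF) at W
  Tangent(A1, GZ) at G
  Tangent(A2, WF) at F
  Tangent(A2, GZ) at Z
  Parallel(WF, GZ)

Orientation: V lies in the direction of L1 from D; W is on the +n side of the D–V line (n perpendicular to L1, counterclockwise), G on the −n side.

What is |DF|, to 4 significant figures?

51.71

The slot axis is L1's direction at -2.4°, so u = (cos -2.4°, sin -2.4°) = (0.9991, -0.04188) and n = (−sin -2.4°, cos -2.4°) = (0.04188, 0.9991). D is at the origin and V lies 49.2 along u from D, so V = 49.2·u = (49.16, -2.060). Tangency of A1 to both parallel lines with radius 15.9 puts W and G at D ± 15.9·n: W = (0.6658, 15.89), G = (-0.6658, -15.89). Equal radii place F and Z the same way about V: F = V + 15.9·n = (49.82, 13.83), Z = V − 15.9·n = (48.49, -17.95). Then |DF| = |F − D| = 51.71.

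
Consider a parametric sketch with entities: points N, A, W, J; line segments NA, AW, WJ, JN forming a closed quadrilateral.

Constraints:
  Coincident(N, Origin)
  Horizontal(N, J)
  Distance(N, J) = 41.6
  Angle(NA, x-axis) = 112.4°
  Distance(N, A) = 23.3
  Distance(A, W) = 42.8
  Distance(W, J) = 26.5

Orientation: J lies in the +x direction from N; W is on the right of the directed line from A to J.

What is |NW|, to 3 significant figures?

21.5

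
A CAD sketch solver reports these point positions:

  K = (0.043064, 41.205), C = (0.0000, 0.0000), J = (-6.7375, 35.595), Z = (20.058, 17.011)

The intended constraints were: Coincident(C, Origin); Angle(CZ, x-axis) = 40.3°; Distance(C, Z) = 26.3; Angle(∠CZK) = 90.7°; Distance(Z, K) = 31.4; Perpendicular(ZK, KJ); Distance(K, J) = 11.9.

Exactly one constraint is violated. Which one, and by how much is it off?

Distance(K, J) = 11.9 — off by 3.10.

C = (0.00, 0.00) ✓; CZ at 40.30° ✓; |CZ| = 26.30 ✓; ∠CZK = 90.70° ✓; |ZK| = 31.40 ✓; ∠(ZK, KJ) = 90.00° ✓; |KJ| = 8.800 ✗.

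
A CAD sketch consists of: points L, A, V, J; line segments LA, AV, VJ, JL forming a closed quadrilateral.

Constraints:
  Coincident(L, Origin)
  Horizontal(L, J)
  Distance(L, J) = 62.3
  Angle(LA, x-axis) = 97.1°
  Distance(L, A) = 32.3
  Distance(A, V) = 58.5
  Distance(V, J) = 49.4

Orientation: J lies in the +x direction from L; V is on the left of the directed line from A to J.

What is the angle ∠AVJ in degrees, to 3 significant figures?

85.6°

L is at the origin; LJ is horizontal with |LJ| = 62.3 and J in +x, so J = (62.3, 0). LA runs at 97.1° with |LA| = 32.3, so A = (-3.99, 32.1). V is determined by |AV| = 58.5 and |VJ| = 49.4 together: it lies at the intersection of circle(A, 58.5) and circle(J, 49.4). With |AJ| = 73.6, the foot of the radical line on AJ is 43.5 from A and the perpendicular offset is √(58.5² − 43.5²) = 39.1. Taking the left-of-AJ solution: V = (52.2, 48.4).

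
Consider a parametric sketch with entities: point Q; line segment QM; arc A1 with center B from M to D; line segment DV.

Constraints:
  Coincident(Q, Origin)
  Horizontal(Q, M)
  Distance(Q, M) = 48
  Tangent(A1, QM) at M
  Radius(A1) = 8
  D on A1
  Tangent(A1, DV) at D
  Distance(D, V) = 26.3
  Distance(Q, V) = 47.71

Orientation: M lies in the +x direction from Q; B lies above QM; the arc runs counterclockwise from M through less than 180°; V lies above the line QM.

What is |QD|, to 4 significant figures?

55.38

Checks: |QM| = 48.00 ✓; |BD| = 8.000 ✓; ∠(BD, DV) = 90.00° ✓; |DV| = 26.30 ✓; |QV| = 47.71 ✓.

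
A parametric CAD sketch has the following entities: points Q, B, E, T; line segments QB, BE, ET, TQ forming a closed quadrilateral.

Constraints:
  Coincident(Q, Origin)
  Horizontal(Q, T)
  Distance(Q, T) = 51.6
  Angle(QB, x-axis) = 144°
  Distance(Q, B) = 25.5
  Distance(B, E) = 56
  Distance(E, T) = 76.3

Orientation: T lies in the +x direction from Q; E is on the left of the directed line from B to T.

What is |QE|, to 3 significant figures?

63.4

Q is at the origin; Q and T share the same y with |QT| = 51.6 and T in +x, so T = (51.6, 0). QB runs at 144.0° with |QB| = 25.5, so B = (-20.6, 15.0). E is determined by |BE| = 56.0 and |ET| = 76.3 together: it lies at the intersection of circle(B, 56.0) and circle(T, 76.3). With |BT| = 73.8, the foot of the radical line on BT is 18.7 from B and the perpendicular offset is √(56.0² − 18.7²) = 52.8. Taking the left-of-BT solution: E = (8.39, 62.9).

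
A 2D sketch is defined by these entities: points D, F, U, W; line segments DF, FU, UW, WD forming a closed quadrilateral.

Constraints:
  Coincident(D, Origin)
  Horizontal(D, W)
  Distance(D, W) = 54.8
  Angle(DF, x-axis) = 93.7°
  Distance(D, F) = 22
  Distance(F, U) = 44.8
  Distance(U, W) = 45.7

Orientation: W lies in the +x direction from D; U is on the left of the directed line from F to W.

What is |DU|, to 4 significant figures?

57.32

D is at the origin; DW is horizontal with |DW| = 54.8 and W in +x, so W = (54.8, 0). DF runs at 93.7° with |DF| = 22.0, so F = (-1.420, 21.95). U is determined by |FU| = 44.8 and |UW| = 45.7 together: it lies at the intersection of circle(F, 44.8) and circle(W, 45.7). With |FW| = 60.35, the foot of the radical line on FW is 29.50 from F and the perpendicular offset is √(44.8² − 29.50²) = 33.71. Taking the left-of-FW solution: U = (38.33, 42.63).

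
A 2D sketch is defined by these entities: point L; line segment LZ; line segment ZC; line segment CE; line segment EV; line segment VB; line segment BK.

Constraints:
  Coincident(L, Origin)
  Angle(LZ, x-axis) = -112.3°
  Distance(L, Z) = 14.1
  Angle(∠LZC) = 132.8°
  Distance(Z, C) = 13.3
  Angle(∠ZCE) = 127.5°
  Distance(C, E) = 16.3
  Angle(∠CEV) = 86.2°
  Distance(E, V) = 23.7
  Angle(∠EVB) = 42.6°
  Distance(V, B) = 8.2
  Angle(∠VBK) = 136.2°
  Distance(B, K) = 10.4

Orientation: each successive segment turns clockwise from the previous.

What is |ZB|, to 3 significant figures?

18.9

L is at the origin; LZ runs at -112.3° with length 14.1, so Z = (-5.35, -13.0). ∠LZC = 132.8° gives ZC at -160° from the x-axis; with |ZC| = 13.3, C = (-17.8, -17.7). ∠ZCE = 127.5° gives CE at 148° from the x-axis; with |CE| = 16.3, E = (-31.6, -9.07). ∠CEV = 86.2° gives EV at 54.2° from the x-axis; with |EV| = 23.7, V = (-17.8, 10.2). ∠EVB = 42.6° gives VB at -83.2° from the x-axis; with |VB| = 8.2, B = (-16.8, 2.01). Then |ZB| = |B − Z| = 18.9.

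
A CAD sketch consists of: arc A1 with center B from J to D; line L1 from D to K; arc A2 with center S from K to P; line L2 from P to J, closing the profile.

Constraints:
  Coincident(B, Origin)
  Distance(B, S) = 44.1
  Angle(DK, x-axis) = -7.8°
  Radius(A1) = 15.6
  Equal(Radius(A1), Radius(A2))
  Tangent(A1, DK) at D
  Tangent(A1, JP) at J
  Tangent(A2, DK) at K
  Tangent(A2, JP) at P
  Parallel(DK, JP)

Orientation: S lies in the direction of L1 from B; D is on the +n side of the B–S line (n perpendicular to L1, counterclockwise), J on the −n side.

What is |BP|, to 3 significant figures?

46.8

Tangency of A1 to both parallel lines with radius 15.6 puts D and J at B ± 15.6·n: D = (2.12, 15.5), J = (-2.12, -15.5). Equal radii place K and P the same way about S: K = S + 15.6·n = (45.8, 9.47), P = S − 15.6·n = (41.6, -21.4). Then |BP| = |P − B| = 46.8.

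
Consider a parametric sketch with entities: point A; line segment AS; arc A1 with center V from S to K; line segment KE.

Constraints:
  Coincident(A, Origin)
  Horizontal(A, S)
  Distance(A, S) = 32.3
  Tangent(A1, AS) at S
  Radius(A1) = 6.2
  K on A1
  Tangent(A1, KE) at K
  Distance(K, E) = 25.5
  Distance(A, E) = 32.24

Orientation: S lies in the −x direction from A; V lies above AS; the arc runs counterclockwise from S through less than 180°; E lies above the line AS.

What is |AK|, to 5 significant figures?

26.840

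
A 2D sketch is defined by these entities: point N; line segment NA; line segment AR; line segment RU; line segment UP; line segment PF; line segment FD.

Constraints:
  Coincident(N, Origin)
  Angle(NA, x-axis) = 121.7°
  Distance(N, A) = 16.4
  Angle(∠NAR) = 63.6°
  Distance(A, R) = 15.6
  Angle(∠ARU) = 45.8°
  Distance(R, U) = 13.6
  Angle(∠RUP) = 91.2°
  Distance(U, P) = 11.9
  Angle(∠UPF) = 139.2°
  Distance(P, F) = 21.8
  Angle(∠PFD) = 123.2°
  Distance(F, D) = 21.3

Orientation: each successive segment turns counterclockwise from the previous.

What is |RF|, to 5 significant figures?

28.695

∠RUP = 91.2° gives UP at 101.10° from the x-axis; with |UP| = 11.9, P = (-5.8646, 15.284). ∠UPF = 139.2° gives PF at 141.90° from the x-axis; with |PF| = 21.8, F = (-23.020, 28.735). Then |RF| = |F − R| = 28.695.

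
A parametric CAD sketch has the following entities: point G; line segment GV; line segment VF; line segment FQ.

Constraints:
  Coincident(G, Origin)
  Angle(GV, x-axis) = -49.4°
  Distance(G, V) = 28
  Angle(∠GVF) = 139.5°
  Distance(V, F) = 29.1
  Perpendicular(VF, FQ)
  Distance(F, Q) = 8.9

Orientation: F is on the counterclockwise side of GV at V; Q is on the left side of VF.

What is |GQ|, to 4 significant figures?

51.24

G is at the origin; GV runs at -49.4° with length 28.0, so V = 28.0·(cos -49.4°, sin -49.4°) = (18.22, -21.26). ∠GVF = 139.5°, so VF runs at -49.4° + (180° − 139.5°) = -8.900° from the x-axis; with |VF| = 29.1, F = V + 29.1·(cos -8.900°, sin -8.900°) = (46.97, -25.76). VF ⟂ FQ; with |FQ| = 8.9 on the left of VF, Q = F + 8.9·(0.1547, 0.9880) = (48.35, -16.97). Then |GQ| = |Q − G| = 51.24.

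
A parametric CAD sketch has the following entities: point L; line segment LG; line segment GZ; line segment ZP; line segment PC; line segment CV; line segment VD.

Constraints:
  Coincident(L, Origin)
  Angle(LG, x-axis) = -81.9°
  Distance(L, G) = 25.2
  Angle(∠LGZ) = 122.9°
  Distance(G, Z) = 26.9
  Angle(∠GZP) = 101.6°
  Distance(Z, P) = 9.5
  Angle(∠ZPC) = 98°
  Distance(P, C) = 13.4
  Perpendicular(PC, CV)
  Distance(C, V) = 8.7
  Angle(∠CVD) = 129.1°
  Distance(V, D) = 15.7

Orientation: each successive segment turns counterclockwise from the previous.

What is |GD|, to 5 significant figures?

22.804

PC is perpendicular to CV, so CV runs at -134.40°; with |CV| = 8.7, V = (17.946, -25.426). ∠CVD = 129.1° gives VD at -83.500° from the x-axis; with |VD| = 15.7, D = (19.724, -41.025). Then |GD| = |D − G| = 22.804.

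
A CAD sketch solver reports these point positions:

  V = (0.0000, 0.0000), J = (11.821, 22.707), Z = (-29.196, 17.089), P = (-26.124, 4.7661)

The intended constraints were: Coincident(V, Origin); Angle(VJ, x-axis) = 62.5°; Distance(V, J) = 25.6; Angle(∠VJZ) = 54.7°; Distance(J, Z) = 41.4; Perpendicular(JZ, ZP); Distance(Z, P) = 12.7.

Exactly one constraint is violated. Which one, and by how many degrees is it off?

Perpendicular(JZ, ZP) — off by 6.20°.

V = (0.00, 0.00) ✓; VJ at 62.50° ✓; |VJ| = 25.60 ✓; ∠VJZ = 54.70° ✓; |JZ| = 41.40 ✓; ∠(JZ, ZP) = 96.20° ✗; |ZP| = 12.70 ✓.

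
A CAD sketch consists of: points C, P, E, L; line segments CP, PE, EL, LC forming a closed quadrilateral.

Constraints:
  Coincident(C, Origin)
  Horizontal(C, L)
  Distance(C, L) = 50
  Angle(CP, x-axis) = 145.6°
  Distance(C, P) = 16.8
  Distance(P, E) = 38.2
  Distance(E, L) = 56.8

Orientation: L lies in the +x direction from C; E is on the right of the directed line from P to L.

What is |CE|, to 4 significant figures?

26.25

Checks: |PE| = 38.20 ✓; |EL| = 56.80 ✓.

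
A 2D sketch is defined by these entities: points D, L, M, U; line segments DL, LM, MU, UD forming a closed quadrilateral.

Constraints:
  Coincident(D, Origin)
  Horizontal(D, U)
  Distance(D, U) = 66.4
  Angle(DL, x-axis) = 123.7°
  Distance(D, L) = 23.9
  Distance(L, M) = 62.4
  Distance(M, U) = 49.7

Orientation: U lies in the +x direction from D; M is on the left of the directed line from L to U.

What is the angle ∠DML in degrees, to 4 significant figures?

22.04°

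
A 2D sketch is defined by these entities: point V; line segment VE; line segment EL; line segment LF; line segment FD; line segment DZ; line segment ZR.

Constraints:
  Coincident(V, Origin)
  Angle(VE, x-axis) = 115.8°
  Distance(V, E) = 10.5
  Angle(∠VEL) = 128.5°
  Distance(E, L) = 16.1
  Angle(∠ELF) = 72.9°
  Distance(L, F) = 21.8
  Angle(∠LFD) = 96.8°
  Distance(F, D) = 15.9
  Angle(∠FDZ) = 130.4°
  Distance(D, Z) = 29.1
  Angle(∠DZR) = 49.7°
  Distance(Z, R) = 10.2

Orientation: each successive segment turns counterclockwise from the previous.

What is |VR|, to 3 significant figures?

14.2

∠FDZ = 130.4° gives DZ at 47.2° from the x-axis; with |DZ| = 29.1, Z = (17.1, 11.9). ∠DZR = 49.7° gives ZR at 178° from the x-axis; with |ZR| = 10.2, R = (6.86, 12.4). Then |VR| = |R − V| = 14.2.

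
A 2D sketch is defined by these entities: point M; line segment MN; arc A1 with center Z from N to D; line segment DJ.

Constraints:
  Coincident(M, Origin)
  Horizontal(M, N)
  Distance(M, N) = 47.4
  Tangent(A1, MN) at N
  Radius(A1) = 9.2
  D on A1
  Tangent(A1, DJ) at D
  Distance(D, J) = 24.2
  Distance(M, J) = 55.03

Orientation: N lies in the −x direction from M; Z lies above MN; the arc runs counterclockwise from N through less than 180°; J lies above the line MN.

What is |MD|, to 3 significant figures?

39.9

M is at the origin; M and N share the same y with |MN| = 47.4 and N on the −x side, so N = (-47.4, 0.00). The tangent condition forces ZN to be normal to MN, so Z = N + (0, 9.2) = (-47.4, 9.20). Since ZD ⟂ DJ (tangency), |ZJ| = √(9.2² + 24.2²) = 25.9 regardless of where D sits on A1. So J lies on both circle(M, 55.03) and circle(Z, 25.9); the above-MN intersection is J = (-42.7, 34.7). D is the foot of the tangent from J: D = (-38.4, 10.9).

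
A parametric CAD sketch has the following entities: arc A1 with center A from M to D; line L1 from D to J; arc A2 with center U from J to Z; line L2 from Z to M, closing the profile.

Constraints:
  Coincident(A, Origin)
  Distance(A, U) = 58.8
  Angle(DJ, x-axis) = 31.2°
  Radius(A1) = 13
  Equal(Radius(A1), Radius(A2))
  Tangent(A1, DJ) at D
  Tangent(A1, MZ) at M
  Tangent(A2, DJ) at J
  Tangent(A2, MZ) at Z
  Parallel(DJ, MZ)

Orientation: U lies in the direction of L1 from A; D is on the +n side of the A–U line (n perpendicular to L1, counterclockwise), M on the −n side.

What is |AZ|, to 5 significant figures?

60.220

The slot axis is L1's direction at 31.2°, so u = (cos 31.2°, sin 31.2°) = (0.85536, 0.51803) and n = (−sin 31.2°, cos 31.2°) = (-0.51803, 0.85536). A is at the origin and U lies 58.8 along u from A, so U = 58.8·u = (50.295, 30.460). Tangency of A1 to both parallel lines with radius 13.0 puts D and M at A ± 13.0·n: D = (-6.7344, 11.120), M = (6.7344, -11.120). Equal radii place J and Z the same way about U: J = U + 13.0·n = (43.561, 41.580), Z = U − 13.0·n = (57.030, 19.340). Then |AZ| = |Z − A| = 60.220.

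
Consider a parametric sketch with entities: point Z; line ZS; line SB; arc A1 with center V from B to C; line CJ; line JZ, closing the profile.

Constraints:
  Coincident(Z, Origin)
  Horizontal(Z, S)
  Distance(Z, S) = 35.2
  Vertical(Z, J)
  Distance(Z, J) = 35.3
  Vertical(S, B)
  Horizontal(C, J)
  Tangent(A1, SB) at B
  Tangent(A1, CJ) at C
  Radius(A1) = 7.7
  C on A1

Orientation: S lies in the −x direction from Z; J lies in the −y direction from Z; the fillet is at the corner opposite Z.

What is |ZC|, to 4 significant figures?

44.75

Z is at the origin; ZS is horizontal with |ZS| = 35.2 and S on the −x side, so S = (-35.20, 0.000). Z and J share the same x with |ZJ| = 35.3 and J on the −y side, so J = (0.000, -35.30). The virtual corner opposite Z is at (-35.20, -35.30). Since A1 is tangent to SB there, VB ⟂ SB and A1 meets CJ tangentially, so VC is at right angles to CJ, with radius 7.7, so the center V sits 7.7 in from both sides at V = (-27.50, -27.60). That places the tangent points at B = (-35.20, -27.60) on SB and C = (-27.50, -35.30) on CJ. Then |ZC| = |C − Z| = 44.75.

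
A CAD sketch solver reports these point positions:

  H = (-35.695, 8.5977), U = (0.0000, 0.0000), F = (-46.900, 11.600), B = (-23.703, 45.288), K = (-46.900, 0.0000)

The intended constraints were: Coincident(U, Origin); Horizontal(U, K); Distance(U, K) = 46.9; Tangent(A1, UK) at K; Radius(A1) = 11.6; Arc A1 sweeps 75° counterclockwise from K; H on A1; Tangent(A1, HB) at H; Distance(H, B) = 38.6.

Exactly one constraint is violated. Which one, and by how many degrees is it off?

Tangent(A1, HB) at H — off by 3.10°.

U = (0.00, 0.00) ✓; U.y = 0.00, K.y = 0.00 ✓; |UK| = 46.90 ✓; ∠(FK, KU) = 90.00° ✓; |FK| = 11.60 ✓; bearing(F→H) − bearing(F→K) = 75.00° ✓; |FH| = 11.60 ✓; ∠(FH, HB) = 93.10° ✗; |HB| = 38.60 ✓.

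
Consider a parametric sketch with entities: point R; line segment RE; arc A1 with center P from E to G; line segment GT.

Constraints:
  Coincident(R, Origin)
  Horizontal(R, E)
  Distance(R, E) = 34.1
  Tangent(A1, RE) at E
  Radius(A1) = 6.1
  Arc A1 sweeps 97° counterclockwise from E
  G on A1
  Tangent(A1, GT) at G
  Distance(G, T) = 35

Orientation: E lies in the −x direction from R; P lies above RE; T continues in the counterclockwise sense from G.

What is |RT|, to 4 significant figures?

52.66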